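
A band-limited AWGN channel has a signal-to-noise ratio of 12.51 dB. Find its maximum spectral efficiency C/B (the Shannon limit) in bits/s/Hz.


SNR_linear = 10^(12.51/10) = 17.8238; C/B = log2(1 + SNR_linear) = log2(1 + 17.8238) = 4.2345

4.2345 bits/s/Hz


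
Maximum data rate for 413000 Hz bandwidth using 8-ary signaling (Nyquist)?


Rate = 2 * B * log2(M) = 2 * 413000 * 3.0 = 2478000.0

2478000.0 bps


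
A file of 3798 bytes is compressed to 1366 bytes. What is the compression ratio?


Ratio = original / compressed = 3798 / 1366 = 2.7804

2.7804


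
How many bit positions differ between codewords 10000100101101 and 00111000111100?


Count differing positions: ^ . ^ ^ ^ ^ . . . ^ . . . ^ = 7 differences

7


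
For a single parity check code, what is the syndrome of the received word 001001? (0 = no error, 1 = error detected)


Syndrome = XOR of all bits = 0 XOR 0 XOR 1 XOR 0 XOR 0 XOR 1 = 0

0


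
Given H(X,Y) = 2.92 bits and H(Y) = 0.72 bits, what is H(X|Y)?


H(X|Y) = H(X,Y) - H(Y) = 2.92 - 0.72 = 2.2

2.2 bits


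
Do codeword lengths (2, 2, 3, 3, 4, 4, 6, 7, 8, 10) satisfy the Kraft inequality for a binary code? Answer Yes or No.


Kraft sum = sum(2^(-l_i)) = 0.9033, need <= 1. Result: satisfied (a binary prefix-free code with these lengths exists)

Yes


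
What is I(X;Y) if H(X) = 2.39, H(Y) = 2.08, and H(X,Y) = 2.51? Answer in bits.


I(X;Y) = H(X) + H(Y) - H(X,Y) = 2.39 + 2.08 - 2.51 = 1.96

1.96 bits


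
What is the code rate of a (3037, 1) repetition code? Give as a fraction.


Rate = k/n = 1/3037

1/3037


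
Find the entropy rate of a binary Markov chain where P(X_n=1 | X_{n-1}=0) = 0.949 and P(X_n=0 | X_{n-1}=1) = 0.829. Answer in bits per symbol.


Stationary distribution: pi_0 = p10/(p01+p10) = 0.4663, pi_1 = 0.5337. Entropy rate H' = pi_0*H(p01) + pi_1*H(p10) = 0.4663*0.2906 + 0.5337*0.66 = 0.4878

0.4878 bits/symbol


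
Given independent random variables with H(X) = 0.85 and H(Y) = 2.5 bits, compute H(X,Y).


For independent variables, H(X,Y) = H(X) + H(Y) = 0.85 + 2.5 = 3.35

3.35 bits


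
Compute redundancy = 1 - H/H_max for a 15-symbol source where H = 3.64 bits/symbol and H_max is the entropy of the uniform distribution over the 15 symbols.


H_max = log2(K) = log2(15) = 3.9069 bits/symbol. Redundancy = 1 - H/H_max = 1 - 3.64/3.9069 = 1 - 0.9317 = 0.0683

0.0683


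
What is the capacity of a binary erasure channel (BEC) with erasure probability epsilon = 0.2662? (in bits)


C = 1 - epsilon = 1 - 0.2662 = 0.7338

0.7338 bits


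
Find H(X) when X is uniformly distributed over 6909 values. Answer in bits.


H = log2(n) = log2(6909) = 12.7543

12.7543 bits


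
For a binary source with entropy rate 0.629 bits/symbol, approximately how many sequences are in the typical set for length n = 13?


log2|A_typical| = nH = 13 * 0.629 = 8.177, so |A_typical| ~ 2^8.177 = 2.894e+02

2.894e+02


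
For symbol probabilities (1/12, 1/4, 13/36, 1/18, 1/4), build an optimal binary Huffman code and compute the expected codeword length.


Huffman construction (repeatedly merge the two least-probable nodes; each merge adds 1 bit to every symbol beneath it): 1/18 + 1/12 = 5/36; 5/36 + 1/4 = 7/18; 1/4 + 13/36 = 11/18; 7/18 + 11/18 = 1. Resulting codeword lengths (in the order the probabilities were given): (3, 2, 2, 3, 2). L_avg = sum(p_i * l_i) = 1/12*3 + 1/4*2 + 13/36*2 + 1/18*3 + 1/4*2 = 77/36 = 2.1389

2.1389 bits


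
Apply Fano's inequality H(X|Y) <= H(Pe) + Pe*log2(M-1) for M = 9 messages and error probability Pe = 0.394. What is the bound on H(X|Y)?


H(Pe) = -Pe*log2(Pe) - (1-Pe)*log2(1-Pe) = -0.394*log2(0.394) - 0.606*log2(0.606) = 0.529431 + 0.437902 = 0.9673. Pe*log2(M-1) = 0.394*log2(8) = 1.182000. Bound = H(Pe) + Pe*log2(M-1) = 0.529431 + 0.437902 + 1.182000 = 2.1493

2.1493 bits


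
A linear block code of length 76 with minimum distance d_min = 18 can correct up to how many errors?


Correction capability = floor((d-1)/2) = floor((18-1)/2) = 8

8 errors


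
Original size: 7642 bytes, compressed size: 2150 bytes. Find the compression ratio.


Ratio = original / compressed = 7642 / 2150 = 3.5544

3.5544


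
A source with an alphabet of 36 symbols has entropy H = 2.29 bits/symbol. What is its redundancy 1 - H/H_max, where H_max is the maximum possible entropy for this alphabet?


H_max = log2(K) = log2(36) = 5.1699 bits/symbol. Redundancy = 1 - H/H_max = 1 - 2.29/5.1699 = 1 - 0.4429 = 0.5571

0.5571


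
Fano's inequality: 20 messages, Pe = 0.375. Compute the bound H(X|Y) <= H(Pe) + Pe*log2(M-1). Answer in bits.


H(Pe) = -Pe*log2(Pe) - (1-Pe)*log2(1-Pe) = -0.375*log2(0.375) - 0.625*log2(0.625) = 0.530639 + 0.423795 = 0.9544. Pe*log2(M-1) = 0.375*log2(19) = 1.592973. Bound = H(Pe) + Pe*log2(M-1) = 0.530639 + 0.423795 + 1.592973 = 2.5474

2.5474 bits


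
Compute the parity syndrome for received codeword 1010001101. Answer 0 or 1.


Syndrome = XOR of all bits = 1 XOR 0 XOR 1 XOR 0 XOR 0 XOR 0 XOR 1 XOR 1 XOR 0 XOR 1 = 1

1


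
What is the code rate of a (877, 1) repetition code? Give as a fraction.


Rate = k/n = 1/877

1/877


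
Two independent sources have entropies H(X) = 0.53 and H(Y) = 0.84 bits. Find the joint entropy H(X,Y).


For independent variables, H(X,Y) = H(X) + H(Y) = 0.53 + 0.84 = 1.37

1.37 bits


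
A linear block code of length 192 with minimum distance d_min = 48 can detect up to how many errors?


Detection capability = d_min - 1 = 48 - 1 = 47

47 errors


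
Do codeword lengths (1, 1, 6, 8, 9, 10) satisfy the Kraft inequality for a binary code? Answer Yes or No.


Kraft sum = sum(2^(-l_i)) = 1.0225, need <= 1. Result: violated (a binary prefix-free code with these lengths cannot exist)

No


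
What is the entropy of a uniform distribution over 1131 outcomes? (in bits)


H = log2(n) = log2(1131) = 10.1434

10.1434 bits


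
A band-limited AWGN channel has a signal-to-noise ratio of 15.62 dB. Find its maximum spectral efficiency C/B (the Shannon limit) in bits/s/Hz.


SNR_linear = 10^(15.62/10) = 36.4754; C/B = log2(1 + SNR_linear) = log2(1 + 36.4754) = 5.2279

5.2279 bits/s/Hz


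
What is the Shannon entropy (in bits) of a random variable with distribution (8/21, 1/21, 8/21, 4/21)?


H = -sum(p_i * log2(p_i)). Terms: -(8/21)*log2(8/21) = 0.530407; -(1/21)*log2(1/21) = 0.209158; -(8/21)*log2(8/21) = 0.530407; -(4/21)*log2(4/21) = 0.455680. H = 0.530407 + 0.209158 + 0.530407 + 0.455680 = 1.7257

1.7257 bits


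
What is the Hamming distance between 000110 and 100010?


Count differing positions: ^ . . ^ . . = 2 differences

2


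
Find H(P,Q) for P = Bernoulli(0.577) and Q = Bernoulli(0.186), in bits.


H(P,Q) = -p*log2(q) - (1-p)*log2(1-q). -0.577*log2(0.186) = 1.400163; -0.423*log2(0.814) = 0.125588. H(P,Q) = 1.400163 + 0.125588 = 1.5258

1.5258 bits


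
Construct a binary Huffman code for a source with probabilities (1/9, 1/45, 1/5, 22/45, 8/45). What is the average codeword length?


Huffman construction (repeatedly merge the two least-probable nodes; each merge adds 1 bit to every symbol beneath it): 1/45 + 1/9 = 2/15; 2/15 + 8/45 = 14/45; 1/5 + 14/45 = 23/45; 22/45 + 23/45 = 1. Resulting codeword lengths (in the order the probabilities were given): (4, 4, 2, 1, 3). L_avg = sum(p_i * l_i) = 1/9*4 + 1/45*4 + 1/5*2 + 22/45*1 + 8/45*3 = 88/45 = 1.9556

1.9556 bits


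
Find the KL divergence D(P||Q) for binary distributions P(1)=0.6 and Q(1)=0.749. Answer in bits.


KL = p*log2(p/q) + (1-p)*log2((1-p)/(1-q)) = 0.6*log2(0.6/0.749) + 0.4*log2(0.4/0.251) = 0.0769

0.0769 bits


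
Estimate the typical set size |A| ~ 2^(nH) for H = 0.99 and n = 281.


log2|A_typical| = nH = 281 * 0.99 = 278.19, so |A_typical| ~ 2^278.19 = 5.540e+83

5.540e+83


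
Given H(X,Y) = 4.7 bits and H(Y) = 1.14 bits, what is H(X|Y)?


H(X|Y) = H(X,Y) - H(Y) = 4.7 - 1.14 = 3.56

3.56 bits


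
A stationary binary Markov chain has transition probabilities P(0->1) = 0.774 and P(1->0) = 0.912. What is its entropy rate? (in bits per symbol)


Stationary distribution: pi_0 = p10/(p01+p10) = 0.5409, pi_1 = 0.4591. Entropy rate H' = pi_0*H(p01) + pi_1*H(p10) = 0.5409*0.771 + 0.4591*0.4298 = 0.6143

0.6143 bits/symbol


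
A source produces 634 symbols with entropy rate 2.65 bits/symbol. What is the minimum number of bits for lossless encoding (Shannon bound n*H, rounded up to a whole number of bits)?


Minimum bits >= n * H = 634 * 2.65 = 1680.1, rounded up to a whole number of bits = 1681

1681 bits


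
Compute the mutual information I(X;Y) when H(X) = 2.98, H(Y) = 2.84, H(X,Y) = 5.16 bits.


I(X;Y) = H(X) + H(Y) - H(X,Y) = 2.98 + 2.84 - 5.16 = 0.66

0.66 bits


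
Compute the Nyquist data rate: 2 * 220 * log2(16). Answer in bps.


Rate = 2 * B * log2(M) = 2 * 220 * 4.0 = 1760.0

1760.0 bps


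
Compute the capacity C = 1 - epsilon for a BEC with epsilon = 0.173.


C = 1 - epsilon = 1 - 0.173 = 0.827

0.827 bits


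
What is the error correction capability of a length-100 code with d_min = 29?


Correction capability = floor((d-1)/2) = floor((29-1)/2) = 14

14 errors


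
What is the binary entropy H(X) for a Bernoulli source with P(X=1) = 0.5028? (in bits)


H = -p*log2(p) - (1-p)*log2(1-p). -0.5028*log2(0.5028) = 0.498749; -0.4972*log2(0.4972) = 0.501228. H = 0.498749 + 0.501228 = 1.0

1.0 bits


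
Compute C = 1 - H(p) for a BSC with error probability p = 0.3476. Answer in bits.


H(p) = -p*log2(p) - (1-p)*log2(1-p) = -0.3476*log2(0.3476) - 0.6524*log2(0.6524) = 0.529916 + 0.401990 = 0.9319. C = 1 - H(p) = 1 - 0.9319 = 0.0681

0.0681 bits


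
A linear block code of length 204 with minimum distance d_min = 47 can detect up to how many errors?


Detection capability = d_min - 1 = 47 - 1 = 46

46 errors


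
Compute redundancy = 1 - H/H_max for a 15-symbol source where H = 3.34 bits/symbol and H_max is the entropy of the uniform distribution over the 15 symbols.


H_max = log2(K) = log2(15) = 3.9069 bits/symbol. Redundancy = 1 - H/H_max = 1 - 3.34/3.9069 = 1 - 0.8549 = 0.1451

0.1451


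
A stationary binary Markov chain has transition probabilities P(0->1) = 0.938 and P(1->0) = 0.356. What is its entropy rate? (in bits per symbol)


Stationary distribution: pi_0 = p10/(p01+p10) = 0.2751, pi_1 = 0.7249. Entropy rate H' = pi_0*H(p01) + pi_1*H(p10) = 0.2751*0.3353 + 0.7249*0.9393 = 0.7731

0.7731 bits/symbol


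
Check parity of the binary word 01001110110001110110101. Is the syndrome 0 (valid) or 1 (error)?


Syndrome = XOR of all bits = 0 XOR 1 XOR 0 XOR 0 XOR 1 XOR 1 XOR 1 XOR 0 XOR 1 XOR 1 XOR 0 XOR 0 XOR 0 XOR 1 XOR 1 XOR 1 XOR 0 XOR 1 XOR 1 XOR 0 XOR 1 XOR 0 XOR 1 = 1

1


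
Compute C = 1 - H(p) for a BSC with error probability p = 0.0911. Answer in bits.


H(p) = -p*log2(p) - (1-p)*log2(1-p) = -0.0911*log2(0.0911) - 0.9089*log2(0.9089) = 0.314879 + 0.125252 = 0.4401. C = 1 - H(p) = 1 - 0.4401 = 0.5599

0.5599 bits


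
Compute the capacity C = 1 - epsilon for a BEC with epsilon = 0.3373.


C = 1 - epsilon = 1 - 0.3373 = 0.6627

0.6627 bits


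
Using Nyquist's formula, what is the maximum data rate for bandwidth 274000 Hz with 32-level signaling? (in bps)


Rate = 2 * B * log2(M) = 2 * 274000 * 5.0 = 2740000.0

2740000.0 bps


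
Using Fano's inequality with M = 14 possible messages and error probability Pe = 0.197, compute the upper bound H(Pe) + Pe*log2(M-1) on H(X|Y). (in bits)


H(Pe) = -Pe*log2(Pe) - (1-Pe)*log2(1-Pe) = -0.197*log2(0.197) - 0.803*log2(0.803) = 0.461715 + 0.254172 = 0.7159. Pe*log2(M-1) = 0.197*log2(13) = 0.728987. Bound = H(Pe) + Pe*log2(M-1) = 0.461715 + 0.254172 + 0.728987 = 1.4449

1.4449 bits


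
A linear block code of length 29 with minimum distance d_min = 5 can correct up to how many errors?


Correction capability = floor((d-1)/2) = floor((5-1)/2) = 2

2 errors


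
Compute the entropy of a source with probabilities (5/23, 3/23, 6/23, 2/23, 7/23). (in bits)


H = -sum(p_i * log2(p_i)). Terms: -(5/23)*log2(5/23) = 0.478616; -(3/23)*log2(3/23) = 0.383296; -(6/23)*log2(6/23) = 0.505722; -(2/23)*log2(2/23) = 0.306397; -(7/23)*log2(7/23) = 0.522324. H = 0.478616 + 0.383296 + 0.505722 + 0.306397 + 0.522324 = 2.1964

2.1964 bits


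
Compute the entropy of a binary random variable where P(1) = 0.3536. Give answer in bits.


H = -p*log2(p) - (1-p)*log2(1-p). -0.3536*log2(0.3536) = 0.530333; -0.6464*log2(0.6464) = 0.406909. H = 0.530333 + 0.406909 = 0.9372

0.9372 bits


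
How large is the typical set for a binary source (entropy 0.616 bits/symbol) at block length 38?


log2|A_typical| = nH = 38 * 0.616 = 23.408, so |A_typical| ~ 2^23.408 = 1.113e+07

1.113e+07


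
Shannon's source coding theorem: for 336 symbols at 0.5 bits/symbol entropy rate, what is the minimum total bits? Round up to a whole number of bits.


Minimum bits >= n * H = 336 * 0.5 = 168.0, rounded up to a whole number of bits = 168

168 bits


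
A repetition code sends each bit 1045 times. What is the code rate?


Rate = k/n = 1/1045

1/1045


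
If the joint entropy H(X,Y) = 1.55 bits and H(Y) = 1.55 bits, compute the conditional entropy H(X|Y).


H(X|Y) = H(X,Y) - H(Y) = 1.55 - 1.55 = 0.0

0.0 bits


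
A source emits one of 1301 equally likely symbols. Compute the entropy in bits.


H = log2(n) = log2(1301) = 10.3454

10.3454 bits


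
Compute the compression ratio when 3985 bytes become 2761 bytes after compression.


Ratio = original / compressed = 3985 / 2761 = 1.4433

1.4433


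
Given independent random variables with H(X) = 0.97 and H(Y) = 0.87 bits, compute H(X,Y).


For independent variables, H(X,Y) = H(X) + H(Y) = 0.97 + 0.87 = 1.84

1.84 bits


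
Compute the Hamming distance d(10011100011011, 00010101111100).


Count differing positions: ^ . . . ^ . . ^ ^ . . ^ ^ ^ = 7 differences

7


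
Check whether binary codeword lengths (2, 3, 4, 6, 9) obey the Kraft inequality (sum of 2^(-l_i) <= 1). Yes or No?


Kraft sum = sum(2^(-l_i)) = 0.4551, need <= 1. Result: satisfied (a binary prefix-free code with these lengths exists)

Yes


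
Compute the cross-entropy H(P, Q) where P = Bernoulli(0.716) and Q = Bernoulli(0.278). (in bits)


H(P,Q) = -p*log2(q) - (1-p)*log2(1-q). -0.716*log2(0.278) = 1.322340; -0.284*log2(0.722) = 0.133460. H(P,Q) = 1.322340 + 0.133460 = 1.4558

1.4558 bits


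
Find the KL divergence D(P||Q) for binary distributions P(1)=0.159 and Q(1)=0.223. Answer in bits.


KL = p*log2(p/q) + (1-p)*log2((1-p)/(1-q)) = 0.159*log2(0.159/0.223) + 0.841*log2(0.841/0.777) = 0.0184

0.0184 bits


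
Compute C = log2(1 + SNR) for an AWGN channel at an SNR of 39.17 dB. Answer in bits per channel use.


SNR_linear = 10^(39.17/10) = 8260.3795; C = log2(1 + SNR_linear) = log2(1 + 8260.3795) = 13.0122

13.0122 bits/channel use


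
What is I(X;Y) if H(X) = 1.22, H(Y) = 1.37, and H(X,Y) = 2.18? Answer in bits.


I(X;Y) = H(X) + H(Y) - H(X,Y) = 1.22 + 1.37 - 2.18 = 0.41

0.41 bits


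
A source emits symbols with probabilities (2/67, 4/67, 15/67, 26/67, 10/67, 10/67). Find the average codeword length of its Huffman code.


Huffman construction (repeatedly merge the two least-probable nodes; each merge adds 1 bit to every symbol beneath it): 2/67 + 4/67 = 6/67; 6/67 + 10/67 = 16/67; 10/67 + 15/67 = 25/67; 16/67 + 25/67 = 41/67; 26/67 + 41/67 = 1. Resulting codeword lengths (in the order the probabilities were given): (4, 4, 3, 1, 3, 3). L_avg = sum(p_i * l_i) = 2/67*4 + 4/67*4 + 15/67*3 + 26/67*1 + 10/67*3 + 10/67*3 = 155/67 = 2.3134

2.3134 bits


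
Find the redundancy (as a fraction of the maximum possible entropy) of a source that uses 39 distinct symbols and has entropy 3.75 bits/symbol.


H_max = log2(K) = log2(39) = 5.2854 bits/symbol. Redundancy = 1 - H/H_max = 1 - 3.75/5.2854 = 1 - 0.7095 = 0.2905

0.2905


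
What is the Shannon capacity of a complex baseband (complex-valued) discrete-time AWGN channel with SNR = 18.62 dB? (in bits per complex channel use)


SNR_linear = 10^(18.62/10) = 72.778; C = log2(1 + SNR_linear) = log2(1 + 72.778) = 6.2051

6.2051 bits/channel use


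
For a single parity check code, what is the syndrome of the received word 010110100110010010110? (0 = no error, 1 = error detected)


Syndrome = XOR of all bits = 0 XOR 1 XOR 0 XOR 1 XOR 1 XOR 0 XOR 1 XOR 0 XOR 0 XOR 1 XOR 1 XOR 0 XOR 0 XOR 1 XOR 0 XOR 0 XOR 1 XOR 0 XOR 1 XOR 1 XOR 0 = 0

0


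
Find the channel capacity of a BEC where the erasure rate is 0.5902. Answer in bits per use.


C = 1 - epsilon = 1 - 0.5902 = 0.4098

0.4098 bits


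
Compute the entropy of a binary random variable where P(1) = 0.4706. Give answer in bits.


H = -p*log2(p) - (1-p)*log2(1-p). -0.4706*log2(0.4706) = 0.511743; -0.5294*log2(0.5294) = 0.485762. H = 0.511743 + 0.485762 = 0.9975

0.9975 bits


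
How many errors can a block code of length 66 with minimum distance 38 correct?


Correction capability = floor((d-1)/2) = floor((38-1)/2) = 18

18 errors


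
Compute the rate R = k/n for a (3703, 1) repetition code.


Rate = k/n = 1/3703

1/3703


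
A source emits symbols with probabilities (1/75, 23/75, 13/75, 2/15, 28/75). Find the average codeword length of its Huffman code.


Huffman construction (repeatedly merge the two least-probable nodes; each merge adds 1 bit to every symbol beneath it): 1/75 + 2/15 = 11/75; 11/75 + 13/75 = 8/25; 23/75 + 8/25 = 47/75; 28/75 + 47/75 = 1. Resulting codeword lengths (in the order the probabilities were given): (4, 2, 3, 4, 1). L_avg = sum(p_i * l_i) = 1/75*4 + 23/75*2 + 13/75*3 + 2/15*4 + 28/75*1 = 157/75 = 2.0933

2.0933 bits


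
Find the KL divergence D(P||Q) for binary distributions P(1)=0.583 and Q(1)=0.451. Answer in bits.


KL = p*log2(p/q) + (1-p)*log2((1-p)/(1-q)) = 0.583*log2(0.583/0.451) + 0.417*log2(0.417/0.549) = 0.0505

0.0505 bits


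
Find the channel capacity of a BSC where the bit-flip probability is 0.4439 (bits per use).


H(p) = -p*log2(p) - (1-p)*log2(1-p) = -0.4439*log2(0.4439) - 0.5561*log2(0.5561) = 0.520115 + 0.470785 = 0.9909. C = 1 - H(p) = 1 - 0.9909 = 0.0091

0.0091 bits


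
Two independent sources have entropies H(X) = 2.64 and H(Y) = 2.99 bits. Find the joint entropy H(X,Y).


For independent variables, H(X,Y) = H(X) + H(Y) = 2.64 + 2.99 = 5.63

5.63 bits


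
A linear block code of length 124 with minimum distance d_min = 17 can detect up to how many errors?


Detection capability = d_min - 1 = 17 - 1 = 16

16 errors


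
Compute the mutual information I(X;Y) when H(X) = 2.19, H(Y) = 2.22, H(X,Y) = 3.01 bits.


I(X;Y) = H(X) + H(Y) - H(X,Y) = 2.19 + 2.22 - 3.01 = 1.4

1.4 bits


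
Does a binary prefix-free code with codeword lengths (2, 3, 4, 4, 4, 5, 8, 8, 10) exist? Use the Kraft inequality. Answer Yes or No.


Kraft sum = sum(2^(-l_i)) = 0.6025, need <= 1. Result: satisfied (a binary prefix-free code with these lengths exists)

Yes


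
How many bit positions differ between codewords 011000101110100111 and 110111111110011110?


Count differing positions: ^ . ^ ^ ^ ^ . ^ . . . . ^ ^ ^ . . ^ = 10 differences

10


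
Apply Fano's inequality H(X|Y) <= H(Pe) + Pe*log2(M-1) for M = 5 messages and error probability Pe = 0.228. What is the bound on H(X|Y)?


H(Pe) = -Pe*log2(Pe) - (1-Pe)*log2(1-Pe) = -0.228*log2(0.228) - 0.772*log2(0.772) = 0.486300 + 0.288209 = 0.7745. Pe*log2(M-1) = 0.228*log2(4) = 0.456000. Bound = H(Pe) + Pe*log2(M-1) = 0.486300 + 0.288209 + 0.456000 = 1.2305

1.2305 bits


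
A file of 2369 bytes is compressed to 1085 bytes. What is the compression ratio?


Ratio = original / compressed = 2369 / 1085 = 2.1834

2.1834


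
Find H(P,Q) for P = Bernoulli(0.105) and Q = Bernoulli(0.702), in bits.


H(P,Q) = -p*log2(q) - (1-p)*log2(1-q). -0.105*log2(0.702) = 0.053598; -0.895*log2(0.298) = 1.563221. H(P,Q) = 0.053598 + 1.563221 = 1.6168

1.6168 bits


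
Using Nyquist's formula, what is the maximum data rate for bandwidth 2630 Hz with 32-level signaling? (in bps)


Rate = 2 * B * log2(M) = 2 * 2630 * 5.0 = 26300.0

26300.0 bps


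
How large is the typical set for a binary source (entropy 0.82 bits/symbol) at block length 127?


log2|A_typical| = nH = 127 * 0.82 = 104.14, so |A_typical| ~ 2^104.14 = 2.235e+31

2.235e+31


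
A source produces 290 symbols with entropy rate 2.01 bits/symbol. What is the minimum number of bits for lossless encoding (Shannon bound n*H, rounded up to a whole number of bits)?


Minimum bits >= n * H = 290 * 2.01 = 582.9, rounded up to a whole number of bits = 583

583 bits


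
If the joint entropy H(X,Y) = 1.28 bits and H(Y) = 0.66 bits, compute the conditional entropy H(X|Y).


H(X|Y) = H(X,Y) - H(Y) = 1.28 - 0.66 = 0.62

0.62 bits


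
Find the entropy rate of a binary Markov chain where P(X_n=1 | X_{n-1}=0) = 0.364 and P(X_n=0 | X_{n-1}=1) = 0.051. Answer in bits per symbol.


Stationary distribution: pi_0 = p10/(p01+p10) = 0.1229, pi_1 = 0.8771. Entropy rate H' = pi_0*H(p01) + pi_1*H(p10) = 0.1229*0.946 + 0.8771*0.2906 = 0.3712

0.3712 bits/symbol


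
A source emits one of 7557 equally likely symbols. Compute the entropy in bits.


H = log2(n) = log2(7557) = 12.8836

12.8836 bits


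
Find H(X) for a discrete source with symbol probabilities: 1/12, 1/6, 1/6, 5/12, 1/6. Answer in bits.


H = -sum(p_i * log2(p_i)). Terms: -(1/12)*log2(1/12) = 0.298747; -(1/6)*log2(1/6) = 0.430827; -(1/6)*log2(1/6) = 0.430827; -(5/12)*log2(5/12) = 0.526264; -(1/6)*log2(1/6) = 0.430827. H = 0.298747 + 0.430827 + 0.430827 + 0.526264 + 0.430827 = 2.1175

2.1175 bits


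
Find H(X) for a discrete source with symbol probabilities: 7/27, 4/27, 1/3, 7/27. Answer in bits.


H = -sum(p_i * log2(p_i)). Terms: -(7/27)*log2(7/27) = 0.504916; -(4/27)*log2(4/27) = 0.408131; -(1/3)*log2(1/3) = 0.528321; -(7/27)*log2(7/27) = 0.504916. H = 0.504916 + 0.408131 + 0.528321 + 0.504916 = 1.9463

1.9463 bits


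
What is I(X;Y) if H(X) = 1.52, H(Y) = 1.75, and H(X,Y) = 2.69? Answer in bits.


I(X;Y) = H(X) + H(Y) - H(X,Y) = 1.52 + 1.75 - 2.69 = 0.58

0.58 bits


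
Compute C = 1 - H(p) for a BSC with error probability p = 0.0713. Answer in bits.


H(p) = -p*log2(p) - (1-p)*log2(1-p) = -0.0713*log2(0.0713) - 0.9287*log2(0.9287) = 0.271650 + 0.099107 = 0.3708. C = 1 - H(p) = 1 - 0.3708 = 0.6292

0.6292 bits


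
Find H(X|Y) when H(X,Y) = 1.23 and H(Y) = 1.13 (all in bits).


H(X|Y) = H(X,Y) - H(Y) = 1.23 - 1.13 = 0.1

0.1 bits


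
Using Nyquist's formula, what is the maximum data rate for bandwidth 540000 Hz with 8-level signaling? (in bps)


Rate = 2 * B * log2(M) = 2 * 540000 * 3.0 = 3240000.0

3240000.0 bps


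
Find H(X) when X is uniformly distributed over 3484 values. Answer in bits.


H = log2(n) = log2(3484) = 11.7665

11.7665 bits


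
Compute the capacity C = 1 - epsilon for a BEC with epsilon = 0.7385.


C = 1 - epsilon = 1 - 0.7385 = 0.2615

0.2615 bits


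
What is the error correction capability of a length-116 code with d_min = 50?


Correction capability = floor((d-1)/2) = floor((50-1)/2) = 24

24 errors


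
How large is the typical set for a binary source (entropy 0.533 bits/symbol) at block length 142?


log2|A_typical| = nH = 142 * 0.533 = 75.686, so |A_typical| ~ 2^75.686 = 6.078e+22

6.078e+22


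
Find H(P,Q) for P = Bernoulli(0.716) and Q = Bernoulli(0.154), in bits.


H(P,Q) = -p*log2(q) - (1-p)*log2(1-q). -0.716*log2(0.154) = 1.932482; -0.284*log2(0.846) = 0.068521. H(P,Q) = 1.932482 + 0.068521 = 2.001

2.001 bits


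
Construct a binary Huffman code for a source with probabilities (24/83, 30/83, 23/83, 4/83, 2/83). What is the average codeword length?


Huffman construction (repeatedly merge the two least-probable nodes; each merge adds 1 bit to every symbol beneath it): 2/83 + 4/83 = 6/83; 6/83 + 23/83 = 29/83; 24/83 + 29/83 = 53/83; 30/83 + 53/83 = 1. Resulting codeword lengths (in the order the probabilities were given): (2, 1, 3, 4, 4). L_avg = sum(p_i * l_i) = 24/83*2 + 30/83*1 + 23/83*3 + 4/83*4 + 2/83*4 = 171/83 = 2.0602

2.0602 bits


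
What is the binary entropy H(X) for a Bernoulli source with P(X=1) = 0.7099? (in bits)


H = -p*log2(p) - (1-p)*log2(1-p). -0.7099*log2(0.7099) = 0.350912; -0.2901*log2(0.2901) = 0.517938. H = 0.350912 + 0.517938 = 0.8689

0.8689 bits


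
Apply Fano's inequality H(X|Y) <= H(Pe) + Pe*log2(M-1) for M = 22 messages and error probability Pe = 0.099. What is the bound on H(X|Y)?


H(Pe) = -Pe*log2(Pe) - (1-Pe)*log2(1-Pe) = -0.099*log2(0.099) - 0.901*log2(0.901) = 0.330306 + 0.135511 = 0.4658. Pe*log2(M-1) = 0.099*log2(21) = 0.434839. Bound = H(Pe) + Pe*log2(M-1) = 0.330306 + 0.135511 + 0.434839 = 0.9007

0.9007 bits


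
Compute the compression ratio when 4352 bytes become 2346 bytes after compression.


Ratio = original / compressed = 4352 / 2346 = 1.8551

1.8551


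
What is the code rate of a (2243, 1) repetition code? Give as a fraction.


Rate = k/n = 1/2243

1/2243


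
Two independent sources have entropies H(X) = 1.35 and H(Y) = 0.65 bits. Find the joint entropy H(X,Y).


For independent variables, H(X,Y) = H(X) + H(Y) = 1.35 + 0.65 = 2.0

2.0 bits


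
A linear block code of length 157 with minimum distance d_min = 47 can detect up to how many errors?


Detection capability = d_min - 1 = 47 - 1 = 46

46 errors


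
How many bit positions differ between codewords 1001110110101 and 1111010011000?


Count differing positions: . ^ ^ . ^ . . ^ . ^ ^ . ^ = 7 differences

7


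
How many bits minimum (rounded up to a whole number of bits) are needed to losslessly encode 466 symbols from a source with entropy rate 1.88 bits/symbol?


Minimum bits >= n * H = 466 * 1.88 = 876.08, rounded up to a whole number of bits = 877

877 bits


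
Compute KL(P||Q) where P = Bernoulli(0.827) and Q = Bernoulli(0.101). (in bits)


KL = p*log2(p/q) + (1-p)*log2((1-p)/(1-q)) = 0.827*log2(0.827/0.101) + 0.173*log2(0.173/0.899) = 2.0974

2.0974 bits


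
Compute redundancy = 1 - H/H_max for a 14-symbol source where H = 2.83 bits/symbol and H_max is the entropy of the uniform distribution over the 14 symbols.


H_max = log2(K) = log2(14) = 3.8074 bits/symbol. Redundancy = 1 - H/H_max = 1 - 2.83/3.8074 = 1 - 0.7433 = 0.2567

0.2567


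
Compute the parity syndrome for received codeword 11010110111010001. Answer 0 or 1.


Syndrome = XOR of all bits = 1 XOR 1 XOR 0 XOR 1 XOR 0 XOR 1 XOR 1 XOR 0 XOR 1 XOR 1 XOR 1 XOR 0 XOR 1 XOR 0 XOR 0 XOR 0 XOR 1 = 0

0


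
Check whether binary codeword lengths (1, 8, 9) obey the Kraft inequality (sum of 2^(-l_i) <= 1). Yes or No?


Kraft sum = sum(2^(-l_i)) = 0.5059, need <= 1. Result: satisfied (a binary prefix-free code with these lengths exists)

Yes


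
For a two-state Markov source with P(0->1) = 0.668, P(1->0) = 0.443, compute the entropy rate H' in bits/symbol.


Stationary distribution: pi_0 = p10/(p01+p10) = 0.3987, pi_1 = 0.6013. Entropy rate H' = pi_0*H(p01) + pi_1*H(p10) = 0.3987*0.917 + 0.6013*0.9906 = 0.9612

0.9612 bits/symbol


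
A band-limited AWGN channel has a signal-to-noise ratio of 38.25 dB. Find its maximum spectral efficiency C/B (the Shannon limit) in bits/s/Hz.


SNR_linear = 10^(38.25/10) = 6683.4392; C/B = log2(1 + SNR_linear) = log2(1 + 6683.4392) = 12.7066

12.7066 bits/s/Hz


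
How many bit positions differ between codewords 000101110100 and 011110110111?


Count differing positions: . ^ ^ . ^ ^ . . . . ^ ^ = 6 differences

6


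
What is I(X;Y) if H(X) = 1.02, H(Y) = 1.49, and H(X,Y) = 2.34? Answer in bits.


I(X;Y) = H(X) + H(Y) - H(X,Y) = 1.02 + 1.49 - 2.34 = 0.17

0.17 bits


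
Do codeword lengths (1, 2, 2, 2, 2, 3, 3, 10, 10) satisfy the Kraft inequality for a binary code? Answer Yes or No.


Kraft sum = sum(2^(-l_i)) = 1.752, need <= 1. Result: violated (a binary prefix-free code with these lengths cannot exist)

No


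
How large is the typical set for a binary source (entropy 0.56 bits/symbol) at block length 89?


log2|A_typical| = nH = 89 * 0.56 = 49.84, so |A_typical| ~ 2^49.84 = 1.008e+15

1.008e+15


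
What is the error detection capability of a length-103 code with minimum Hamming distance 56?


Detection capability = d_min - 1 = 56 - 1 = 55

55 errors


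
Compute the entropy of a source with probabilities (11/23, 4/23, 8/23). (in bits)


H = -sum(p_i * log2(p_i)). Terms: -(11/23)*log2(11/23) = 0.508932; -(4/23)*log2(4/23) = 0.438880; -(8/23)*log2(8/23) = 0.529935. H = 0.508932 + 0.438880 + 0.529935 = 1.4777

1.4777 bits


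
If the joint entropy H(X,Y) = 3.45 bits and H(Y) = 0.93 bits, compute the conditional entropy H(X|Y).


H(X|Y) = H(X,Y) - H(Y) = 3.45 - 0.93 = 2.52

2.52 bits


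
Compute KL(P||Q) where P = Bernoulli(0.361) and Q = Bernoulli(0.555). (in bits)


KL = p*log2(p/q) + (1-p)*log2((1-p)/(1-q)) = 0.361*log2(0.361/0.555) + 0.639*log2(0.639/0.445) = 0.1096

0.1096 bits


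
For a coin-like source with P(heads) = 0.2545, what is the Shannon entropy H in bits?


H = -p*log2(p) - (1-p)*log2(1-p). -0.2545*log2(0.2545) = 0.502450; -0.7455*log2(0.7455) = 0.315883. H = 0.502450 + 0.315883 = 0.8183

0.8183 bits


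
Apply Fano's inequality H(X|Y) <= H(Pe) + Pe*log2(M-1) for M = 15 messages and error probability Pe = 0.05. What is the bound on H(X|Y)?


H(Pe) = -Pe*log2(Pe) - (1-Pe)*log2(1-Pe) = -0.05*log2(0.05) - 0.95*log2(0.95) = 0.216096 + 0.070301 = 0.2864. Pe*log2(M-1) = 0.05*log2(14) = 0.190368. Bound = H(Pe) + Pe*log2(M-1) = 0.216096 + 0.070301 + 0.190368 = 0.4768

0.4768 bits


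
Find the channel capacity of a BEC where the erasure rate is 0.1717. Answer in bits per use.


C = 1 - epsilon = 1 - 0.1717 = 0.8283

0.8283 bits


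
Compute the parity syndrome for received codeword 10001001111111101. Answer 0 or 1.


Syndrome = XOR of all bits = 1 XOR 0 XOR 0 XOR 0 XOR 1 XOR 0 XOR 0 XOR 1 XOR 1 XOR 1 XOR 1 XOR 1 XOR 1 XOR 1 XOR 1 XOR 0 XOR 1 = 1

1


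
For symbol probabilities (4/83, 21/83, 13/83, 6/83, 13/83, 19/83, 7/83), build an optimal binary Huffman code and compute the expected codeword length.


Huffman construction (repeatedly merge the two least-probable nodes; each merge adds 1 bit to every symbol beneath it): 4/83 + 6/83 = 10/83; 7/83 + 10/83 = 17/83; 13/83 + 13/83 = 26/83; 17/83 + 19/83 = 36/83; 21/83 + 26/83 = 47/83; 36/83 + 47/83 = 1. Resulting codeword lengths (in the order the probabilities were given): (4, 2, 3, 4, 3, 2, 3). L_avg = sum(p_i * l_i) = 4/83*4 + 21/83*2 + 13/83*3 + 6/83*4 + 13/83*3 + 19/83*2 + 7/83*3 = 219/83 = 2.6386

2.6386 bits


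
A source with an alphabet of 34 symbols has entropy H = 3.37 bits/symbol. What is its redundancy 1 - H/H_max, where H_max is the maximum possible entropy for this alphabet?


H_max = log2(K) = log2(34) = 5.0875 bits/symbol. Redundancy = 1 - H/H_max = 1 - 3.37/5.0875 = 1 - 0.6624 = 0.3376

0.3376


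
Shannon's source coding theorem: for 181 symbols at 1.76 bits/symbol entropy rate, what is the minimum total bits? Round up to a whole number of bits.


Minimum bits >= n * H = 181 * 1.76 = 318.56, rounded up to a whole number of bits = 319

319 bits


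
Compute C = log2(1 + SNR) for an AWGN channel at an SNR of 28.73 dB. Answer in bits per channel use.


SNR_linear = 10^(28.73/10) = 746.4488; C = log2(1 + SNR_linear) = log2(1 + 746.4488) = 9.5458

9.5458 bits/channel use


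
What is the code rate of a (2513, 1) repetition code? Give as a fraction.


Rate = k/n = 1/2513

1/2513


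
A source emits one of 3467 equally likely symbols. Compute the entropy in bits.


H = log2(n) = log2(3467) = 11.7595

11.7595 bits


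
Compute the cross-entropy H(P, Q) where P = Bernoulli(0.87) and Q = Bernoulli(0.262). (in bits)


H(P,Q) = -p*log2(q) - (1-p)*log2(1-q). -0.87*log2(0.262) = 1.681154; -0.13*log2(0.738) = 0.056980. H(P,Q) = 1.681154 + 0.056980 = 1.7381

1.7381 bits


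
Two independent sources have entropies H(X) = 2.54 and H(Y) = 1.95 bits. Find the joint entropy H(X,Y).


For independent variables, H(X,Y) = H(X) + H(Y) = 2.54 + 1.95 = 4.49

4.49 bits


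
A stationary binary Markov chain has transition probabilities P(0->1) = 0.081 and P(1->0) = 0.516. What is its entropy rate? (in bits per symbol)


Stationary distribution: pi_0 = p10/(p01+p10) = 0.8643, pi_1 = 0.1357. Entropy rate H' = pi_0*H(p01) + pi_1*H(p10) = 0.8643*0.4057 + 0.1357*0.9993 = 0.4862

0.4862 bits/symbol


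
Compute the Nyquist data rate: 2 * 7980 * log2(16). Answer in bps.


Rate = 2 * B * log2(M) = 2 * 7980 * 4.0 = 63840.0

63840.0 bps


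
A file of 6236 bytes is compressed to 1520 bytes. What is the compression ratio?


Ratio = original / compressed = 6236 / 1520 = 4.1026

4.1026


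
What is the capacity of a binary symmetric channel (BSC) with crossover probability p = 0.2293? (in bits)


H(p) = -p*log2(p) - (1-p)*log2(1-p) = -0.2293*log2(0.2293) - 0.7707*log2(0.7707) = 0.487192 + 0.289597 = 0.7768. C = 1 - H(p) = 1 - 0.7768 = 0.2232

0.2232 bits


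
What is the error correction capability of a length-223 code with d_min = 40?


Correction capability = floor((d-1)/2) = floor((40-1)/2) = 19

19 errors


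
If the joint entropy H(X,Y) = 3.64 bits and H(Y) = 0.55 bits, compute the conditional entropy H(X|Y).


H(X|Y) = H(X,Y) - H(Y) = 3.64 - 0.55 = 3.09

3.09 bits


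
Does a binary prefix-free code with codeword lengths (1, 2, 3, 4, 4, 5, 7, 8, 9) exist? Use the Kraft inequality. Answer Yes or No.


Kraft sum = sum(2^(-l_i)) = 1.0449, need <= 1. Result: violated (a binary prefix-free code with these lengths cannot exist)

No


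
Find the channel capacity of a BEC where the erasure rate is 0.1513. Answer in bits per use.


C = 1 - epsilon = 1 - 0.1513 = 0.8487

0.8487 bits


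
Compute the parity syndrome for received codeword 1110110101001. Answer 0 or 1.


Syndrome = XOR of all bits = 1 XOR 1 XOR 1 XOR 0 XOR 1 XOR 1 XOR 0 XOR 1 XOR 0 XOR 1 XOR 0 XOR 0 XOR 1 = 0

0


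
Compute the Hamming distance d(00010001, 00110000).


Count differing positions: . . ^ . . . . ^ = 2 differences

2


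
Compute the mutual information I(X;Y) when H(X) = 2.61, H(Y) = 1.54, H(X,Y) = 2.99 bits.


I(X;Y) = H(X) + H(Y) - H(X,Y) = 2.61 + 1.54 - 2.99 = 1.16

1.16 bits


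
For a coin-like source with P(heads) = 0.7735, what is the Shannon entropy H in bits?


H = -p*log2(p) - (1-p)*log2(1-p). -0.7735*log2(0.7735) = 0.286602; -0.2265*log2(0.2265) = 0.485257. H = 0.286602 + 0.485257 = 0.7719

0.7719 bits


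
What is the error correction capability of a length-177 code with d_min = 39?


Correction capability = floor((d-1)/2) = floor((39-1)/2) = 19

19 errors


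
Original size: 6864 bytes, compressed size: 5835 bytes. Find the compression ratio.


Ratio = original / compressed = 6864 / 5835 = 1.1763

1.1763


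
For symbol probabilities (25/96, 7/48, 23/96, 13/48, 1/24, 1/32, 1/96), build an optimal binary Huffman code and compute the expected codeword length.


Huffman construction (repeatedly merge the two least-probable nodes; each merge adds 1 bit to every symbol beneath it): 1/96 + 1/32 = 1/24; 1/24 + 1/24 = 1/12; 1/12 + 7/48 = 11/48; 11/48 + 23/96 = 15/32; 25/96 + 13/48 = 17/32; 15/32 + 17/32 = 1. Resulting codeword lengths (in the order the probabilities were given): (2, 3, 2, 2, 4, 5, 5). L_avg = sum(p_i * l_i) = 25/96*2 + 7/48*3 + 23/96*2 + 13/48*2 + 1/24*4 + 1/32*5 + 1/96*5 = 113/48 = 2.3542

2.3542 bits


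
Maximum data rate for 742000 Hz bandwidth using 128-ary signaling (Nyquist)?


Rate = 2 * B * log2(M) = 2 * 742000 * 7.0 = 10388000.0

10388000.0 bps


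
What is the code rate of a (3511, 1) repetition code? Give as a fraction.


Rate = k/n = 1/3511

1/3511


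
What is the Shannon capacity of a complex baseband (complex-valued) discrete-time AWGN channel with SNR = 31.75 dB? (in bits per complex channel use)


SNR_linear = 10^(31.75/10) = 1496.2357; C = log2(1 + SNR_linear) = log2(1 + 1496.2357) = 10.5481

10.5481 bits/channel use


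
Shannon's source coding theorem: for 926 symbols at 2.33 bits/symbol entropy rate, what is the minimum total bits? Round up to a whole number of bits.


Minimum bits >= n * H = 926 * 2.33 = 2157.58, rounded up to a whole number of bits = 2158

2158 bits


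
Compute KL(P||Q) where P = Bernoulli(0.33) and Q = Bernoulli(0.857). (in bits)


KL = p*log2(p/q) + (1-p)*log2((1-p)/(1-q)) = 0.33*log2(0.33/0.857) + 0.67*log2(0.67/0.143) = 1.0385

1.0385 bits


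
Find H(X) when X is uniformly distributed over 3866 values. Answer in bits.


H = log2(n) = log2(3866) = 11.9166

11.9166 bits


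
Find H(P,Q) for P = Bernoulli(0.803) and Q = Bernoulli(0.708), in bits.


H(P,Q) = -p*log2(q) - (1-p)*log2(1-q). -0.803*log2(0.708) = 0.400038; -0.197*log2(0.292) = 0.349864. H(P,Q) = 0.400038 + 0.349864 = 0.7499

0.7499 bits


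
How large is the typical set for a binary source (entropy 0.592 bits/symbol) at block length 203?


log2|A_typical| = nH = 203 * 0.592 = 120.176, so |A_typical| ~ 2^120.176 = 1.502e+36

1.502e+36


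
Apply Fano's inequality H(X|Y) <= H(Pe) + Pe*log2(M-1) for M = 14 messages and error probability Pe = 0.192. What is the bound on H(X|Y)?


H(Pe) = -Pe*log2(Pe) - (1-Pe)*log2(1-Pe) = -0.192*log2(0.192) - 0.808*log2(0.808) = 0.457118 + 0.248519 = 0.7056. Pe*log2(M-1) = 0.192*log2(13) = 0.710484. Bound = H(Pe) + Pe*log2(M-1) = 0.457118 + 0.248519 + 0.710484 = 1.4161

1.4161 bits


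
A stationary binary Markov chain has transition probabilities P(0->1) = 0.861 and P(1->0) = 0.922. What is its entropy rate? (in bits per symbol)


Stationary distribution: pi_0 = p10/(p01+p10) = 0.5171, pi_1 = 0.4829. Entropy rate H' = pi_0*H(p01) + pi_1*H(p10) = 0.5171*0.5816 + 0.4829*0.3951 = 0.4915

0.4915 bits/symbol


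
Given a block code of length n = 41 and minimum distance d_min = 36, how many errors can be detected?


Detection capability = d_min - 1 = 36 - 1 = 35

35 errors


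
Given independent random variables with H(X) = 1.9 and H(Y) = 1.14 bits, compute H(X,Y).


For independent variables, H(X,Y) = H(X) + H(Y) = 1.9 + 1.14 = 3.04

3.04 bits


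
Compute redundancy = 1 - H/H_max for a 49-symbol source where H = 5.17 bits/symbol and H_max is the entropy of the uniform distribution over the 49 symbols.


H_max = log2(K) = log2(49) = 5.6147 bits/symbol. Redundancy = 1 - H/H_max = 1 - 5.17/5.6147 = 1 - 0.9208 = 0.0792

0.0792


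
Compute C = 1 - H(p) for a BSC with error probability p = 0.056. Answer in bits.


H(p) = -p*log2(p) - (1-p)*log2(1-p) = -0.056*log2(0.056) - 0.944*log2(0.944) = 0.232872 + 0.078485 = 0.3114. C = 1 - H(p) = 1 - 0.3114 = 0.6886

0.6886 bits


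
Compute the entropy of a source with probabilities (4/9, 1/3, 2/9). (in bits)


H = -sum(p_i * log2(p_i)). Terms: -(4/9)*log2(4/9) = 0.519967; -(1/3)*log2(1/3) = 0.528321; -(2/9)*log2(2/9) = 0.482206. H = 0.519967 + 0.528321 + 0.482206 = 1.5305

1.5305 bits


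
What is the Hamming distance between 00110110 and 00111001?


Count differing positions: . . . . ^ ^ ^ ^ = 4 differences

4


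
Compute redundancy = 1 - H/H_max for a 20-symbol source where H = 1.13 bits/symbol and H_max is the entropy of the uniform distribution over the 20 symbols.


H_max = log2(K) = log2(20) = 4.3219 bits/symbol. Redundancy = 1 - H/H_max = 1 - 1.13/4.3219 = 1 - 0.2615 = 0.7385

0.7385


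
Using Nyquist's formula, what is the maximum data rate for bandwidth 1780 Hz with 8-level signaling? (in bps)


Rate = 2 * B * log2(M) = 2 * 1780 * 3.0 = 10680.0

10680.0 bps


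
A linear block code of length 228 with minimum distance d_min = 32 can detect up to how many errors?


Detection capability = d_min - 1 = 32 - 1 = 31

31 errors
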